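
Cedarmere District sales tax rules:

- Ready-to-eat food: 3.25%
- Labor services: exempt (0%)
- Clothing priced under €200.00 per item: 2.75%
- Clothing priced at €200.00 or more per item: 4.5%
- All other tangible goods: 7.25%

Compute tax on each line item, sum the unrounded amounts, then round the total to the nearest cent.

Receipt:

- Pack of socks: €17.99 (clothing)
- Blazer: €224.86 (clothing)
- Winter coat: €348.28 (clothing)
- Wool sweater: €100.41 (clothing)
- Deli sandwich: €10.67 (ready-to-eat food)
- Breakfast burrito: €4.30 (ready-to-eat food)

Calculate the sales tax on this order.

Pack of socks €17.99: clothing, under €200.00 → 2.75% → €0.494725
Blazer €224.86: clothing, €200.00 or more → 4.5% → €10.1187
Winter coat €348.28: clothing, €200.00 or more → 4.5% → €15.6726
Wool sweater €100.41: clothing, under €200.00 → 2.75% → €2.761275
Deli sandwich €10.67: ready-to-eat food → 3.25% → €0.346775
Breakfast burrito €4.30: ready-to-eat food → 3.25% → €0.13975
Unrounded tax sum = €29.533825 → €29.53

€29.53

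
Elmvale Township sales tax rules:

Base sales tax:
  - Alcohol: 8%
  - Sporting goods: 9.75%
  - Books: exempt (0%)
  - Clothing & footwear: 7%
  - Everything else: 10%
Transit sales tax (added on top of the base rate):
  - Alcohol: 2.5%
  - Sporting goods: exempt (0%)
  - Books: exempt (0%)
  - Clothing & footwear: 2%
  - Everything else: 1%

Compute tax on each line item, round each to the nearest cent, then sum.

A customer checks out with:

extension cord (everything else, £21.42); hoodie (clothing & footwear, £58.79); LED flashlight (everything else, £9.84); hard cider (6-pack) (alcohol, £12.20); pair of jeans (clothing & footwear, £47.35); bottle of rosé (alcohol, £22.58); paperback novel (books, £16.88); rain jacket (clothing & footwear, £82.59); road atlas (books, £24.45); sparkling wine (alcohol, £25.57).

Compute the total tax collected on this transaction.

£26.75

Extension cord £21.42: everything else → 10% + 1% transit = 11% → £2.36
Hoodie £58.79: clothing & footwear → 7% + 2% transit = 9% → £5.29
LED flashlight £9.84: everything else → 10% + 1% transit = 11% → £1.08
Hard cider (6-pack) £12.20: alcohol → 8% + 2.5% transit = 10.5% → £1.28
Pair of jeans £47.35: clothing & footwear → 7% + 2% transit = 9% → £4.26
Bottle of rosé £22.58: alcohol → 8% + 2.5% transit = 10.5% → £2.37
Paperback novel £16.88: books → 0% + 0% transit = 0% → £0.00
Rain jacket £82.59: clothing & footwear → 7% + 2% transit = 9% → £7.43
Road atlas £24.45: books → 0% + 0% transit = 0% → £0.00
Sparkling wine £25.57: alcohol → 8% + 2.5% transit = 10.5% → £2.68
Total tax = £2.36 + £5.29 + £1.08 + £1.28 + £4.26 + £2.37 + £7.43 + £2.68 = £26.75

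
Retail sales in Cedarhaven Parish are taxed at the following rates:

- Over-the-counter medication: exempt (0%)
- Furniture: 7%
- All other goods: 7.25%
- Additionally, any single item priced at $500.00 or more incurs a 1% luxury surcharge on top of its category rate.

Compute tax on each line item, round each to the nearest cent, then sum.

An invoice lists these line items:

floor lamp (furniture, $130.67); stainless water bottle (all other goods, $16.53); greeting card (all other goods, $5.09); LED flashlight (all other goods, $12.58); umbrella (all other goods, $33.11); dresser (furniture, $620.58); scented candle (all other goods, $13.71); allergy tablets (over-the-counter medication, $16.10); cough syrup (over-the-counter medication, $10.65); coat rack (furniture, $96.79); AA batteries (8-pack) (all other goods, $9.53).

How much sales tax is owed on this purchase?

Floor lamp $130.67: furniture → 7% → $9.15
Stainless water bottle $16.53: all other goods → 7.25% → $1.20
Greeting card $5.09: all other goods → 7.25% → $0.37
LED flashlight $12.58: all other goods → 7.25% → $0.91
Umbrella $33.11: all other goods → 7.25% → $2.40
Dresser $620.58: furniture → 7% + 1% surcharge = 8% → $49.65
Scented candle $13.71: all other goods → 7.25% → $0.99
Allergy tablets $16.10: over-the-counter medication → 0% → $0.00
Cough syrup $10.65: over-the-counter medication → 0% → $0.00
Coat rack $96.79: furniture → 7% → $6.78
AA batteries (8-pack) $9.53: all other goods → 7.25% → $0.69
Total tax = $9.15 + $1.20 + $0.37 + $0.91 + $2.40 + $49.65 + $0.99 + $6.78 + $0.69 = $72.14

$72.14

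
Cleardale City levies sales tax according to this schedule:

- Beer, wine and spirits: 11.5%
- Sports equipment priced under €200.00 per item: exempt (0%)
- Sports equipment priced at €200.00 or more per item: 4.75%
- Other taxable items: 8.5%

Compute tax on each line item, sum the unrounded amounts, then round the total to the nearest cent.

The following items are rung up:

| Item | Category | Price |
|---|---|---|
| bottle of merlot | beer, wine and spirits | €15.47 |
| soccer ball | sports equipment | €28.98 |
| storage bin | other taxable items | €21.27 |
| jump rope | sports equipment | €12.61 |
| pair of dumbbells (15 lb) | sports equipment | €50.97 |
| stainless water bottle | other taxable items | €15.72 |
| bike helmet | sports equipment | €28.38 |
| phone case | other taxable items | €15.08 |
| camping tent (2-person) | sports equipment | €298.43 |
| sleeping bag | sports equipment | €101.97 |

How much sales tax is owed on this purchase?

€20.38

Bottle of merlot €15.47: beer, wine and spirits → 11.5% → €1.77905
Soccer ball €28.98: sports equipment, under €200.00 → 0% → €0.00
Storage bin €21.27: other taxable items → 8.5% → €1.80795
Jump rope €12.61: sports equipment, under €200.00 → 0% → €0.00
Pair of dumbbells (15 lb) €50.97: sports equipment, under €200.00 → 0% → €0.00
Stainless water bottle €15.72: other taxable items → 8.5% → €1.3362
Bike helmet €28.38: sports equipment, under €200.00 → 0% → €0.00
Phone case €15.08: other taxable items → 8.5% → €1.2818
Camping tent (2-person) €298.43: sports equipment, €200.00 or more → 4.75% → €14.175425
Sleeping bag €101.97: sports equipment, under €200.00 → 0% → €0.00
Unrounded tax sum = €20.380425 → €20.38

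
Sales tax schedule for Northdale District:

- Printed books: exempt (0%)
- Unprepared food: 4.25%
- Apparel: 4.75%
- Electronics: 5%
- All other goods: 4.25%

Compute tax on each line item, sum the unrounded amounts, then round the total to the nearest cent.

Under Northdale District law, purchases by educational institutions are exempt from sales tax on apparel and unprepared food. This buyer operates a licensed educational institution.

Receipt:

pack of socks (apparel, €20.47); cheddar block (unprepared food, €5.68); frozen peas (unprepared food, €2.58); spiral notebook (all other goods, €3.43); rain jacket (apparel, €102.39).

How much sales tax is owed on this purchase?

Pack of socks €20.47: apparel, buyer-exempt → 0% → €0.00
Cheddar block €5.68: unprepared food, buyer-exempt → 0% → €0.00
Frozen peas €2.58: unprepared food, buyer-exempt → 0% → €0.00
Spiral notebook €3.43: all other goods → 4.25% → €0.145775
Rain jacket €102.39: apparel, buyer-exempt → 0% → €0.00
Unrounded tax sum = €0.145775 → €0.15

€0.15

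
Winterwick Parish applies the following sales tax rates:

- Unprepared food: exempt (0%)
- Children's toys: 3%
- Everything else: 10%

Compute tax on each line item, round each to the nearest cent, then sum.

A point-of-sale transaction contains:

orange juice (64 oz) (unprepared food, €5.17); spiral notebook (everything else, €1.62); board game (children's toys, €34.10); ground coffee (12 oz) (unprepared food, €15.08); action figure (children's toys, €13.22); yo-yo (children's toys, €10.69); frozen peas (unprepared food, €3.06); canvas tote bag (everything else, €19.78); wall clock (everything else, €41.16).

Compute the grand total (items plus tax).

€151.88

Orange juice (64 oz) €5.17: unprepared food → 0% → €0.00
Spiral notebook €1.62: everything else → 10% → €0.16
Board game €34.10: children's toys → 3% → €1.02
Ground coffee (12 oz) €15.08: unprepared food → 0% → €0.00
Action figure €13.22: children's toys → 3% → €0.40
Yo-yo €10.69: children's toys → 3% → €0.32
Frozen peas €3.06: unprepared food → 0% → €0.00
Canvas tote bag €19.78: everything else → 10% → €1.98
Wall clock €41.16: everything else → 10% → €4.12
Subtotal = €143.88; tax = €8.00; total due = €151.88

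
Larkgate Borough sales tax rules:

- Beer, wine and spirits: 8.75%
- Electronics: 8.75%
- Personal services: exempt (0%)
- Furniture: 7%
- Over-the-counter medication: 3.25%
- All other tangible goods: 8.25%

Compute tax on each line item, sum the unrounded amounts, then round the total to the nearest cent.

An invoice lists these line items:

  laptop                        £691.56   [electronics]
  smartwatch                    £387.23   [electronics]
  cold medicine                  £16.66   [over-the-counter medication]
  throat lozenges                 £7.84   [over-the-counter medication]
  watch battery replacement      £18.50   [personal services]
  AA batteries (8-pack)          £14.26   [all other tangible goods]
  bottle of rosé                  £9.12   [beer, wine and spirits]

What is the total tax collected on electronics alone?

£94.39

Laptop £691.56: electronics → 8.75% → £60.5115
Smartwatch £387.23: electronics → 8.75% → £33.882625
Tax on electronics: unrounded sum = £94.394125 → £94.39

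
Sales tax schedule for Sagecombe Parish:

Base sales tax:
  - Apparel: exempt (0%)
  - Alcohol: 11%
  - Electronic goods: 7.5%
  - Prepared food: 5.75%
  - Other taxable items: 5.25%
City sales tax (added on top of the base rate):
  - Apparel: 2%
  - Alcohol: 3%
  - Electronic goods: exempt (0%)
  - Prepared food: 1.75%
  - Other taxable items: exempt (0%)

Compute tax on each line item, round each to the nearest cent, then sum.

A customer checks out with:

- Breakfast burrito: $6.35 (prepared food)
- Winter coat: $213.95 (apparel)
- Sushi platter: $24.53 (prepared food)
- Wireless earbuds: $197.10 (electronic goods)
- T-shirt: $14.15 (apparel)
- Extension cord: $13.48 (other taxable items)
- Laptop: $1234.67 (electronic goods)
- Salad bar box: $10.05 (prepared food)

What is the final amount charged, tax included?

$1830.00

Breakfast burrito $6.35: prepared food → 5.75% + 1.75% city = 7.5% → $0.48
Winter coat $213.95: apparel → 0% + 2% city = 2% → $4.28
Sushi platter $24.53: prepared food → 5.75% + 1.75% city = 7.5% → $1.84
Wireless earbuds $197.10: electronic goods → 7.5% + 0% city = 7.5% → $14.78
T-shirt $14.15: apparel → 0% + 2% city = 2% → $0.28
Extension cord $13.48: other taxable items → 5.25% + 0% city = 5.25% → $0.71
Laptop $1234.67: electronic goods → 7.5% + 0% city = 7.5% → $92.60
Salad bar box $10.05: prepared food → 5.75% + 1.75% city = 7.5% → $0.75
Subtotal = $1714.28; tax = $115.72; total due = $1830.00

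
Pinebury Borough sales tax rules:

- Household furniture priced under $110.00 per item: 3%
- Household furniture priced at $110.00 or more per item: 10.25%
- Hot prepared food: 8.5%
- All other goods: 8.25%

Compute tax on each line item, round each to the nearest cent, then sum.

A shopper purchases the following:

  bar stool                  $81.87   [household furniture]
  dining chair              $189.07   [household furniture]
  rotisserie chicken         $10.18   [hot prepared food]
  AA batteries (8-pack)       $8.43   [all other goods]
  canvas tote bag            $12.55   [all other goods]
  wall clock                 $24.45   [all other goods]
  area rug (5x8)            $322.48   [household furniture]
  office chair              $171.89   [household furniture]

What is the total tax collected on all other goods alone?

AA batteries (8-pack) $8.43: all other goods → 8.25% → $0.70
Canvas tote bag $12.55: all other goods → 8.25% → $1.04
Wall clock $24.45: all other goods → 8.25% → $2.02
Tax on all other goods = $0.70 + $1.04 + $2.02 = $3.76

$3.76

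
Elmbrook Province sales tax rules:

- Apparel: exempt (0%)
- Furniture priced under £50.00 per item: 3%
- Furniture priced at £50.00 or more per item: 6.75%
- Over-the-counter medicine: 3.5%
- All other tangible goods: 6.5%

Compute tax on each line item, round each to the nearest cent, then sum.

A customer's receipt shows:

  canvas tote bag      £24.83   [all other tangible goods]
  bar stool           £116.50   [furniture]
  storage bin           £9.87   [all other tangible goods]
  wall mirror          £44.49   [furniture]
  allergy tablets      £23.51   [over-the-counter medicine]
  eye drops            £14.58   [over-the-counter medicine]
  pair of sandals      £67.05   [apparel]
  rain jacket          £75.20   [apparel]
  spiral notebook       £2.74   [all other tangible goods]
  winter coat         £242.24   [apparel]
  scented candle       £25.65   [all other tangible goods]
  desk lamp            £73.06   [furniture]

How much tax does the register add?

£19.55

Canvas tote bag £24.83: all other tangible goods → 6.5% → £1.61
Bar stool £116.50: furniture, £50.00 or more → 6.75% → £7.86
Storage bin £9.87: all other tangible goods → 6.5% → £0.64
Wall mirror £44.49: furniture, under £50.00 → 3% → £1.33
Allergy tablets £23.51: over-the-counter medicine → 3.5% → £0.82
Eye drops £14.58: over-the-counter medicine → 3.5% → £0.51
Pair of sandals £67.05: apparel → 0% → £0.00
Rain jacket £75.20: apparel → 0% → £0.00
Spiral notebook £2.74: all other tangible goods → 6.5% → £0.18
Winter coat £242.24: apparel → 0% → £0.00
Scented candle £25.65: all other tangible goods → 6.5% → £1.67
Desk lamp £73.06: furniture, £50.00 or more → 6.75% → £4.93
Total tax = £1.61 + £7.86 + £0.64 + £1.33 + £0.82 + £0.51 + £0.18 + £1.67 + £4.93 = £19.55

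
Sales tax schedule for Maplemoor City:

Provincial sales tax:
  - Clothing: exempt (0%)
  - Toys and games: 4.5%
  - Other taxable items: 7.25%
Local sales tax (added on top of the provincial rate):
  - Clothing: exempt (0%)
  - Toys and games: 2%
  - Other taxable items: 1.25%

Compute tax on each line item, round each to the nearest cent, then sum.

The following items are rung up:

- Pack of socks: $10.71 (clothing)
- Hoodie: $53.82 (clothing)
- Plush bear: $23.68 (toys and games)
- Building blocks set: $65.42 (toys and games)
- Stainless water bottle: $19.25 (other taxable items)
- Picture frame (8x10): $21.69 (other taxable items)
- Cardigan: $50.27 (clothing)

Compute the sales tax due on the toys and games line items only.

Plush bear $23.68: toys and games → 4.5% + 2% local = 6.5% → $1.54
Building blocks set $65.42: toys and games → 4.5% + 2% local = 6.5% → $4.25
Tax on toys and games = $1.54 + $4.25 = $5.79

$5.79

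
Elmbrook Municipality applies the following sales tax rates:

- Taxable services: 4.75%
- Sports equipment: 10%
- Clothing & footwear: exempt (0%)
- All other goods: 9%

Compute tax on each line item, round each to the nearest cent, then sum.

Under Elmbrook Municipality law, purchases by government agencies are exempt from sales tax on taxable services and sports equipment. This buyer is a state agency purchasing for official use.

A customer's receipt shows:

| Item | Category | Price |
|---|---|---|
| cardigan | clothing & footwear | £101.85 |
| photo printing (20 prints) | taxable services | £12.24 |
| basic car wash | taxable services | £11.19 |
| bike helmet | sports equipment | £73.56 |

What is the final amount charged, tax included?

£198.84

Cardigan £101.85: clothing & footwear → 0% → £0.00
Photo printing (20 prints) £12.24: taxable services, buyer-exempt → 0% → £0.00
Basic car wash £11.19: taxable services, buyer-exempt → 0% → £0.00
Bike helmet £73.56: sports equipment, buyer-exempt → 0% → £0.00
Subtotal = £198.84; tax = £0.00; total due = £198.84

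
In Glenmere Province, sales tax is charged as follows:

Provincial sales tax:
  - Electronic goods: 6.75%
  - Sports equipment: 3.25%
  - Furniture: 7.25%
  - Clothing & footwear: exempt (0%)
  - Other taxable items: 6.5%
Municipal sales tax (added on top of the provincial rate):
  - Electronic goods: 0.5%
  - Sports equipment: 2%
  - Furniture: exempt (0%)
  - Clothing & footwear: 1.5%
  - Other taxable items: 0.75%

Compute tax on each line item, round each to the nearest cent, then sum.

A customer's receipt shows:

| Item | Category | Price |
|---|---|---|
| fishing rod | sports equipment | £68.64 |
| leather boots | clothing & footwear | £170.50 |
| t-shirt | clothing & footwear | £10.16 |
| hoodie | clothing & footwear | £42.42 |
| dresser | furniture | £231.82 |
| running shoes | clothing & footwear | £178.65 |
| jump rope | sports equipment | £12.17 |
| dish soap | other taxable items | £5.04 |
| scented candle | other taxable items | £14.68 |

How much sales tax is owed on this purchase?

Fishing rod £68.64: sports equipment → 3.25% + 2% municipal = 5.25% → £3.60
Leather boots £170.50: clothing & footwear → 0% + 1.5% municipal = 1.5% → £2.56
T-shirt £10.16: clothing & footwear → 0% + 1.5% municipal = 1.5% → £0.15
Hoodie £42.42: clothing & footwear → 0% + 1.5% municipal = 1.5% → £0.64
Dresser £231.82: furniture → 7.25% + 0% municipal = 7.25% → £16.81
Running shoes £178.65: clothing & footwear → 0% + 1.5% municipal = 1.5% → £2.68
Jump rope £12.17: sports equipment → 3.25% + 2% municipal = 5.25% → £0.64
Dish soap £5.04: other taxable items → 6.5% + 0.75% municipal = 7.25% → £0.37
Scented candle £14.68: other taxable items → 6.5% + 0.75% municipal = 7.25% → £1.06
Total tax = £3.60 + £2.56 + £0.15 + £0.64 + £16.81 + £2.68 + £0.64 + £0.37 + £1.06 = £28.51

£28.51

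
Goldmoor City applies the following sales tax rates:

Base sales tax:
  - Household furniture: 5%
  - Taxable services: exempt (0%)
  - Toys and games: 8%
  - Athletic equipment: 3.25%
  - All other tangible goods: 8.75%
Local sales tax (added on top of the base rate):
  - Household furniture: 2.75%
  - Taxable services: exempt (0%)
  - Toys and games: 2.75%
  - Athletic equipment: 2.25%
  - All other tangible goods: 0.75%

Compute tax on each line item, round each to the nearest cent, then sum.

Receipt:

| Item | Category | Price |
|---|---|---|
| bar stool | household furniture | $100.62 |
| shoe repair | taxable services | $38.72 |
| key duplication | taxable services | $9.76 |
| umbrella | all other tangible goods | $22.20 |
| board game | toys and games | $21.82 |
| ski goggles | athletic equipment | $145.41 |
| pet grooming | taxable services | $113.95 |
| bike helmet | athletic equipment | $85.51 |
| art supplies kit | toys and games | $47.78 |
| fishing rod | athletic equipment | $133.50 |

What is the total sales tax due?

$37.44

Bar stool $100.62: household furniture → 5% + 2.75% local = 7.75% → $7.80
Shoe repair $38.72: taxable services → 0% + 0% local = 0% → $0.00
Key duplication $9.76: taxable services → 0% + 0% local = 0% → $0.00
Umbrella $22.20: all other tangible goods → 8.75% + 0.75% local = 9.5% → $2.11
Board game $21.82: toys and games → 8% + 2.75% local = 10.75% → $2.35
Ski goggles $145.41: athletic equipment → 3.25% + 2.25% local = 5.5% → $8.00
Pet grooming $113.95: taxable services → 0% + 0% local = 0% → $0.00
Bike helmet $85.51: athletic equipment → 3.25% + 2.25% local = 5.5% → $4.70
Art supplies kit $47.78: toys and games → 8% + 2.75% local = 10.75% → $5.14
Fishing rod $133.50: athletic equipment → 3.25% + 2.25% local = 5.5% → $7.34
Total tax = $7.80 + $2.11 + $2.35 + $8.00 + $4.70 + $5.14 + $7.34 = $37.44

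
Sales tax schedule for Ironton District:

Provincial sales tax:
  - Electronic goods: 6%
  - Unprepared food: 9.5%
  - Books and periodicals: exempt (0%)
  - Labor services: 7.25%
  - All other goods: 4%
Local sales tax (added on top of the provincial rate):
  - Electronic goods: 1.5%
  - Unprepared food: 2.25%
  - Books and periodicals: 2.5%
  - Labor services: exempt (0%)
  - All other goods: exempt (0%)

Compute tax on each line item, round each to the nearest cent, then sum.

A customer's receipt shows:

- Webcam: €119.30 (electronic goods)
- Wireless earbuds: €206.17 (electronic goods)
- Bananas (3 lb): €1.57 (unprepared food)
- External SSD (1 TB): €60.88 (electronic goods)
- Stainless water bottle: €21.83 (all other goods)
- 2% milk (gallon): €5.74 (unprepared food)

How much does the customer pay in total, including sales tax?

Webcam €119.30: electronic goods → 6% + 1.5% local = 7.5% → €8.95
Wireless earbuds €206.17: electronic goods → 6% + 1.5% local = 7.5% → €15.46
Bananas (3 lb) €1.57: unprepared food → 9.5% + 2.25% local = 11.75% → €0.18
External SSD (1 TB) €60.88: electronic goods → 6% + 1.5% local = 7.5% → €4.57
Stainless water bottle €21.83: all other goods → 4% + 0% local = 4% → €0.87
2% milk (gallon) €5.74: unprepared food → 9.5% + 2.25% local = 11.75% → €0.67
Subtotal = €415.49; tax = €30.70; total due = €446.19

€446.19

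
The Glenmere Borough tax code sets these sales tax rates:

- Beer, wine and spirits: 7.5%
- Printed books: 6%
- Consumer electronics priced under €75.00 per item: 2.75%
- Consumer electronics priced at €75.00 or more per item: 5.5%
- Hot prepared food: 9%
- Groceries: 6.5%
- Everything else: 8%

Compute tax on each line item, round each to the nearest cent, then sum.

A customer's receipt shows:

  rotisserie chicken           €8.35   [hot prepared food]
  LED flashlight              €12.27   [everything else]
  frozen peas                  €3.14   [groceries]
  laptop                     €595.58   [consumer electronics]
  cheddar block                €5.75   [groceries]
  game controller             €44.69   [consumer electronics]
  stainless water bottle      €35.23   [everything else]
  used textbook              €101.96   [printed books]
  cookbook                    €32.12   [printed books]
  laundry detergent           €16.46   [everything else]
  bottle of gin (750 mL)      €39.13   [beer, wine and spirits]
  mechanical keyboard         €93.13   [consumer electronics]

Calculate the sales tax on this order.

€56.53

Rotisserie chicken €8.35: hot prepared food → 9% → €0.75
LED flashlight €12.27: everything else → 8% → €0.98
Frozen peas €3.14: groceries → 6.5% → €0.20
Laptop €595.58: consumer electronics, €75.00 or more → 5.5% → €32.76
Cheddar block €5.75: groceries → 6.5% → €0.37
Game controller €44.69: consumer electronics, under €75.00 → 2.75% → €1.23
Stainless water bottle €35.23: everything else → 8% → €2.82
Used textbook €101.96: printed books → 6% → €6.12
Cookbook €32.12: printed books → 6% → €1.93
Laundry detergent €16.46: everything else → 8% → €1.32
Bottle of gin (750 mL) €39.13: beer, wine and spirits → 7.5% → €2.93
Mechanical keyboard €93.13: consumer electronics, €75.00 or more → 5.5% → €5.12
Total tax = €0.75 + €0.98 + €0.20 + €32.76 + €0.37 + €1.23 + €2.82 + €6.12 + €1.93 + €1.32 + €2.93 + €5.12 = €56.53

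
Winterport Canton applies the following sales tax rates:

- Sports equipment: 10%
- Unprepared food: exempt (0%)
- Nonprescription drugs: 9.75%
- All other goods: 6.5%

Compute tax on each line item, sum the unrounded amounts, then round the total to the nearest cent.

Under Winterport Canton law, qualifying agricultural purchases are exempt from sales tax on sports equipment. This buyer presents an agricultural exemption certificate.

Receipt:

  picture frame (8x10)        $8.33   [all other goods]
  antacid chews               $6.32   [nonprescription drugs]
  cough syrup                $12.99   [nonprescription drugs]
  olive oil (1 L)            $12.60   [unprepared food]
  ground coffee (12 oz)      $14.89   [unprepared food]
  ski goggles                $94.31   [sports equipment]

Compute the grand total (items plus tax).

$151.86

Picture frame (8x10) $8.33: all other goods → 6.5% → $0.54145
Antacid chews $6.32: nonprescription drugs → 9.75% → $0.6162
Cough syrup $12.99: nonprescription drugs → 9.75% → $1.266525
Olive oil (1 L) $12.60: unprepared food → 0% → $0.00
Ground coffee (12 oz) $14.89: unprepared food → 0% → $0.00
Ski goggles $94.31: sports equipment, buyer-exempt → 0% → $0.00
Subtotal = $149.44; unrounded tax = $2.424175 → $2.42; total due = $151.86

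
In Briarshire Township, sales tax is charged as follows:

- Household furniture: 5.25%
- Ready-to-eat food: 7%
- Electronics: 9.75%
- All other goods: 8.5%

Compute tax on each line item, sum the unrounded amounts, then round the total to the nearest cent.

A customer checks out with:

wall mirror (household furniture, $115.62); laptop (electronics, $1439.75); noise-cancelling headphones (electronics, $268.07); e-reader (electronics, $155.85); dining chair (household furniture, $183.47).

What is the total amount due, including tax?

$2360.17

Wall mirror $115.62: household furniture → 5.25% → $6.07005
Laptop $1439.75: electronics → 9.75% → $140.375625
Noise-cancelling headphones $268.07: electronics → 9.75% → $26.136825
E-reader $155.85: electronics → 9.75% → $15.195375
Dining chair $183.47: household furniture → 5.25% → $9.632175
Subtotal = $2162.76; unrounded tax = $197.41005 → $197.41; total due = $2360.17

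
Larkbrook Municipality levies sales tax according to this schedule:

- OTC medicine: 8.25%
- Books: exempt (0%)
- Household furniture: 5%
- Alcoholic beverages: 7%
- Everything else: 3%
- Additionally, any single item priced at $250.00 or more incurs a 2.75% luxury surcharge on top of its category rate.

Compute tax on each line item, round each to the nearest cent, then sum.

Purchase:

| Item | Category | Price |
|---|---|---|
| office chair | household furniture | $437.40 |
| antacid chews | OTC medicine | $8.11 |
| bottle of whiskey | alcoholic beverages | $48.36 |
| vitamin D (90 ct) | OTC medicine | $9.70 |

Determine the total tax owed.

Office chair $437.40: household furniture → 5% + 2.75% surcharge = 7.75% → $33.90
Antacid chews $8.11: OTC medicine → 8.25% → $0.67
Bottle of whiskey $48.36: alcoholic beverages → 7% → $3.39
Vitamin D (90 ct) $9.70: OTC medicine → 8.25% → $0.80
Total tax = $33.90 + $0.67 + $3.39 + $0.80 = $38.76

$38.76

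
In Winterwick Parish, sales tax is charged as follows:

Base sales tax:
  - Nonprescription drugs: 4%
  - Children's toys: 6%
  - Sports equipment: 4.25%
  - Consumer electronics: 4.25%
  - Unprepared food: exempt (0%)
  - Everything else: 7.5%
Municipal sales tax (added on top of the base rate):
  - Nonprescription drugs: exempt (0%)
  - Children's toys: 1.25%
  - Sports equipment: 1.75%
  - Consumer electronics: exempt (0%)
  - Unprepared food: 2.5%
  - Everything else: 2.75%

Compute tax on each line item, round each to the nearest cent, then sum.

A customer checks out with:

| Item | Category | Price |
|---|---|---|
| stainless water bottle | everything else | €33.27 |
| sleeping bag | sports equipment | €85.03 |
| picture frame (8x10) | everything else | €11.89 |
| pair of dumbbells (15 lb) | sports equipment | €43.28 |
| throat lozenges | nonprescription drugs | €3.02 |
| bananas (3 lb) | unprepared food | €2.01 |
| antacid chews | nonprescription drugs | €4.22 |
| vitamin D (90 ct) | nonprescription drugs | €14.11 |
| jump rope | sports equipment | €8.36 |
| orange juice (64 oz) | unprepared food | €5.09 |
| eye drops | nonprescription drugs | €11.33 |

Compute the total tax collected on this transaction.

€14.31

Stainless water bottle €33.27: everything else → 7.5% + 2.75% municipal = 10.25% → €3.41
Sleeping bag €85.03: sports equipment → 4.25% + 1.75% municipal = 6% → €5.10
Picture frame (8x10) €11.89: everything else → 7.5% + 2.75% municipal = 10.25% → €1.22
Pair of dumbbells (15 lb) €43.28: sports equipment → 4.25% + 1.75% municipal = 6% → €2.60
Throat lozenges €3.02: nonprescription drugs → 4% + 0% municipal = 4% → €0.12
Bananas (3 lb) €2.01: unprepared food → 0% + 2.5% municipal = 2.5% → €0.05
Antacid chews €4.22: nonprescription drugs → 4% + 0% municipal = 4% → €0.17
Vitamin D (90 ct) €14.11: nonprescription drugs → 4% + 0% municipal = 4% → €0.56
Jump rope €8.36: sports equipment → 4.25% + 1.75% municipal = 6% → €0.50
Orange juice (64 oz) €5.09: unprepared food → 0% + 2.5% municipal = 2.5% → €0.13
Eye drops €11.33: nonprescription drugs → 4% + 0% municipal = 4% → €0.45
Total tax = €3.41 + €5.10 + €1.22 + €2.60 + €0.12 + €0.05 + €0.17 + €0.56 + €0.50 + €0.13 + €0.45 = €14.31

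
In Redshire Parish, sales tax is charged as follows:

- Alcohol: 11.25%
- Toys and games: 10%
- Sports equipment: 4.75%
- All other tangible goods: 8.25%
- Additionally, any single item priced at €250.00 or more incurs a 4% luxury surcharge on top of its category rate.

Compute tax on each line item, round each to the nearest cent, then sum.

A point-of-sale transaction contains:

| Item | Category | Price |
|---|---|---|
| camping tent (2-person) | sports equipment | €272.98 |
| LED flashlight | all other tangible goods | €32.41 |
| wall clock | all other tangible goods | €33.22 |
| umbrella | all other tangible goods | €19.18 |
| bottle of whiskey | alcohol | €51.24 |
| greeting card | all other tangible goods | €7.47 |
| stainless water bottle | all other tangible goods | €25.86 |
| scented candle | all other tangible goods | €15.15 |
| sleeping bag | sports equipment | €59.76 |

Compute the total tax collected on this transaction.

€43.48

Camping tent (2-person) €272.98: sports equipment → 4.75% + 4% surcharge = 8.75% → €23.89
LED flashlight €32.41: all other tangible goods → 8.25% → €2.67
Wall clock €33.22: all other tangible goods → 8.25% → €2.74
Umbrella €19.18: all other tangible goods → 8.25% → €1.58
Bottle of whiskey €51.24: alcohol → 11.25% → €5.76
Greeting card €7.47: all other tangible goods → 8.25% → €0.62
Stainless water bottle €25.86: all other tangible goods → 8.25% → €2.13
Scented candle €15.15: all other tangible goods → 8.25% → €1.25
Sleeping bag €59.76: sports equipment → 4.75% → €2.84
Total tax = €23.89 + €2.67 + €2.74 + €1.58 + €5.76 + €0.62 + €2.13 + €1.25 + €2.84 = €43.48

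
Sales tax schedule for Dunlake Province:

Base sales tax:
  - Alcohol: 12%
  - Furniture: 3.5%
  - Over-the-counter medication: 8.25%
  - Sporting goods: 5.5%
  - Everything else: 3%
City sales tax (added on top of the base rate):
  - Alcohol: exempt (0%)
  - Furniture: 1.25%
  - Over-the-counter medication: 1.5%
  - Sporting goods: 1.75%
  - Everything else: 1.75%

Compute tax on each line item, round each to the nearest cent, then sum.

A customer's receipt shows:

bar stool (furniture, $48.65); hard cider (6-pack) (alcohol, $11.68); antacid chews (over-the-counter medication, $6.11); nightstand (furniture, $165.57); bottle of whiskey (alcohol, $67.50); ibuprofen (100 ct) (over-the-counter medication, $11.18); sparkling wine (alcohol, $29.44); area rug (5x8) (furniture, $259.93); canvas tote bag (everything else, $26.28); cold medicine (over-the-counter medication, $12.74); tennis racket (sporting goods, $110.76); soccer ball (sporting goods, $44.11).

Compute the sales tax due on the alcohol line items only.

$13.03

Hard cider (6-pack) $11.68: alcohol → 12% + 0% city = 12% → $1.40
Bottle of whiskey $67.50: alcohol → 12% + 0% city = 12% → $8.10
Sparkling wine $29.44: alcohol → 12% + 0% city = 12% → $3.53
Tax on alcohol = $1.40 + $8.10 + $3.53 = $13.03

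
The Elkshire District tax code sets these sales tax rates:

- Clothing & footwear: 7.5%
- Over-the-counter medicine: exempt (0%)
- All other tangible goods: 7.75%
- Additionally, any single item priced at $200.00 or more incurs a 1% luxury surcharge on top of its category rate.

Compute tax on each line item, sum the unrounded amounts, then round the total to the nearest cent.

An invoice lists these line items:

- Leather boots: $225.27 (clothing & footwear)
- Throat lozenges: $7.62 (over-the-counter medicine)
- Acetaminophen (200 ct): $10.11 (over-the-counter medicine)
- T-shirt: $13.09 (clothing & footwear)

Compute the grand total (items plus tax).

Leather boots $225.27: clothing & footwear → 7.5% + 1% surcharge = 8.5% → $19.14795
Throat lozenges $7.62: over-the-counter medicine → 0% → $0.00
Acetaminophen (200 ct) $10.11: over-the-counter medicine → 0% → $0.00
T-shirt $13.09: clothing & footwear → 7.5% → $0.98175
Subtotal = $256.09; unrounded tax = $20.1297 → $20.13; total due = $276.22

$276.22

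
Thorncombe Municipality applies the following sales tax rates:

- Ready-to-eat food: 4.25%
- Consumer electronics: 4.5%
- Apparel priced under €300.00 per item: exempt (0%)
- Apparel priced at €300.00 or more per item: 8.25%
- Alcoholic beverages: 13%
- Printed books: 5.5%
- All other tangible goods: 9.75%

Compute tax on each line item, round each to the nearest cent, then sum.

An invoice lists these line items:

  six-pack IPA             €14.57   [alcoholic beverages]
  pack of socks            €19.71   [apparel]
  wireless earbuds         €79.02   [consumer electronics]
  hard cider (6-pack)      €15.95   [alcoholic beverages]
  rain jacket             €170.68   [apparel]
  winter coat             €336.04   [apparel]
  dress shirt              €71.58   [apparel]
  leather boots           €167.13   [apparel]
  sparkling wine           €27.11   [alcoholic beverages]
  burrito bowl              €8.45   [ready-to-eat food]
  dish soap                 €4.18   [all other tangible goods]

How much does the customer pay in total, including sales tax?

€953.95

Six-pack IPA €14.57: alcoholic beverages → 13% → €1.89
Pack of socks €19.71: apparel, under €300.00 → 0% → €0.00
Wireless earbuds €79.02: consumer electronics → 4.5% → €3.56
Hard cider (6-pack) €15.95: alcoholic beverages → 13% → €2.07
Rain jacket €170.68: apparel, under €300.00 → 0% → €0.00
Winter coat €336.04: apparel, €300.00 or more → 8.25% → €27.72
Dress shirt €71.58: apparel, under €300.00 → 0% → €0.00
Leather boots €167.13: apparel, under €300.00 → 0% → €0.00
Sparkling wine €27.11: alcoholic beverages → 13% → €3.52
Burrito bowl €8.45: ready-to-eat food → 4.25% → €0.36
Dish soap €4.18: all other tangible goods → 9.75% → €0.41
Subtotal = €914.42; tax = €39.53; total due = €953.95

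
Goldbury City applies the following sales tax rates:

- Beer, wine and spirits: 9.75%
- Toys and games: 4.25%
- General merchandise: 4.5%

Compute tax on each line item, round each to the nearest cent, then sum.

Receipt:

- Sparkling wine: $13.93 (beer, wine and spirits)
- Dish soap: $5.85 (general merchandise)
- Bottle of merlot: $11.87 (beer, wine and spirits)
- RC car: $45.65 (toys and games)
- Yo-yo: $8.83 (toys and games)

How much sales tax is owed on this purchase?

$5.10

Sparkling wine $13.93: beer, wine and spirits → 9.75% → $1.36
Dish soap $5.85: general merchandise → 4.5% → $0.26
Bottle of merlot $11.87: beer, wine and spirits → 9.75% → $1.16
RC car $45.65: toys and games → 4.25% → $1.94
Yo-yo $8.83: toys and games → 4.25% → $0.38
Total tax = $1.36 + $0.26 + $1.16 + $1.94 + $0.38 = $5.10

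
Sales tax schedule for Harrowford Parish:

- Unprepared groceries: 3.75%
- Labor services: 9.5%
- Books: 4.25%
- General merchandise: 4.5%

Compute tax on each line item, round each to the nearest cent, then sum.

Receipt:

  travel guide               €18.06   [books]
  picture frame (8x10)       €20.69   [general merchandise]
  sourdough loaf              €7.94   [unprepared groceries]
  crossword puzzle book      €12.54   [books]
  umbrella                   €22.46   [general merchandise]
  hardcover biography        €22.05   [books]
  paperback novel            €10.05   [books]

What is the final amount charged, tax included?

€118.70

Travel guide €18.06: books → 4.25% → €0.77
Picture frame (8x10) €20.69: general merchandise → 4.5% → €0.93
Sourdough loaf €7.94: unprepared groceries → 3.75% → €0.30
Crossword puzzle book €12.54: books → 4.25% → €0.53
Umbrella €22.46: general merchandise → 4.5% → €1.01
Hardcover biography €22.05: books → 4.25% → €0.94
Paperback novel €10.05: books → 4.25% → €0.43
Subtotal = €113.79; tax = €4.91; total due = €118.70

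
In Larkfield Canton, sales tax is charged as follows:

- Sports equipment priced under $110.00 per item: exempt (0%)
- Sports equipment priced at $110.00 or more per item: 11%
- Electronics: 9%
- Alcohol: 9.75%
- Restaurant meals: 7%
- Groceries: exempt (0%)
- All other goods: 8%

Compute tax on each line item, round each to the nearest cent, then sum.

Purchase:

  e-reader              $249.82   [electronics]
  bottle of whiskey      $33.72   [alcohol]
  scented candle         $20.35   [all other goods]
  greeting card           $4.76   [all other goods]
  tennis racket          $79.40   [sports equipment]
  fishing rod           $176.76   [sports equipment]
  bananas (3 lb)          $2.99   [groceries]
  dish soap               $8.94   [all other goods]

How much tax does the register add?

$47.94

E-reader $249.82: electronics → 9% → $22.48
Bottle of whiskey $33.72: alcohol → 9.75% → $3.29
Scented candle $20.35: all other goods → 8% → $1.63
Greeting card $4.76: all other goods → 8% → $0.38
Tennis racket $79.40: sports equipment, under $110.00 → 0% → $0.00
Fishing rod $176.76: sports equipment, $110.00 or more → 11% → $19.44
Bananas (3 lb) $2.99: groceries → 0% → $0.00
Dish soap $8.94: all other goods → 8% → $0.72
Total tax = $22.48 + $3.29 + $1.63 + $0.38 + $19.44 + $0.72 = $47.94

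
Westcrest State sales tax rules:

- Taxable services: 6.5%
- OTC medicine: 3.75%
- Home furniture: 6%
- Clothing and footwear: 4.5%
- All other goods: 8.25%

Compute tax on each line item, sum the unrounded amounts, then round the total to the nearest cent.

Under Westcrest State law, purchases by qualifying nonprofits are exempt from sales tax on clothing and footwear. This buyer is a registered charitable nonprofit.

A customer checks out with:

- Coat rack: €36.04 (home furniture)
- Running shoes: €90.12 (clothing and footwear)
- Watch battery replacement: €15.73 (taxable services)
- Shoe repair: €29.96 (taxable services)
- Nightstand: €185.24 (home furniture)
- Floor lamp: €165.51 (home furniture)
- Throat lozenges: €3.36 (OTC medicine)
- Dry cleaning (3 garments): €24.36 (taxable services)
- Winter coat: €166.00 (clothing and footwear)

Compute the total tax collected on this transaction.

Coat rack €36.04: home furniture → 6% → €2.1624
Running shoes €90.12: clothing and footwear, buyer-exempt → 0% → €0.00
Watch battery replacement €15.73: taxable services → 6.5% → €1.02245
Shoe repair €29.96: taxable services → 6.5% → €1.9474
Nightstand €185.24: home furniture → 6% → €11.1144
Floor lamp €165.51: home furniture → 6% → €9.9306
Throat lozenges €3.36: OTC medicine → 3.75% → €0.126
Dry cleaning (3 garments) €24.36: taxable services → 6.5% → €1.5834
Winter coat €166.00: clothing and footwear, buyer-exempt → 0% → €0.00
Unrounded tax sum = €27.88665 → €27.89

€27.89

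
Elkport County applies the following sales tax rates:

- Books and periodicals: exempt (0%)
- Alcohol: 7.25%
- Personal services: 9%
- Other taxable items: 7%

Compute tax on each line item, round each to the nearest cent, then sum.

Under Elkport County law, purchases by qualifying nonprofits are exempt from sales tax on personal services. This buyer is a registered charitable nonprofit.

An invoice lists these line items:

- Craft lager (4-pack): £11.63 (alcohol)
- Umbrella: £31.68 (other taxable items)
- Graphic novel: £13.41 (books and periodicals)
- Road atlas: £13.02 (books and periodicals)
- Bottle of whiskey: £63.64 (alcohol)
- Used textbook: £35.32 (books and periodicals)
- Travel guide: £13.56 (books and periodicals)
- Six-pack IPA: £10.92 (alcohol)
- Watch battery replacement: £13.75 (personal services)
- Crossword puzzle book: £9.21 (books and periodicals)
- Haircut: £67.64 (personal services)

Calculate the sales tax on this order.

Craft lager (4-pack) £11.63: alcohol → 7.25% → £0.84
Umbrella £31.68: other taxable items → 7% → £2.22
Graphic novel £13.41: books and periodicals → 0% → £0.00
Road atlas £13.02: books and periodicals → 0% → £0.00
Bottle of whiskey £63.64: alcohol → 7.25% → £4.61
Used textbook £35.32: books and periodicals → 0% → £0.00
Travel guide £13.56: books and periodicals → 0% → £0.00
Six-pack IPA £10.92: alcohol → 7.25% → £0.79
Watch battery replacement £13.75: personal services, buyer-exempt → 0% → £0.00
Crossword puzzle book £9.21: books and periodicals → 0% → £0.00
Haircut £67.64: personal services, buyer-exempt → 0% → £0.00
Total tax = £0.84 + £2.22 + £4.61 + £0.79 = £8.46

£8.46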